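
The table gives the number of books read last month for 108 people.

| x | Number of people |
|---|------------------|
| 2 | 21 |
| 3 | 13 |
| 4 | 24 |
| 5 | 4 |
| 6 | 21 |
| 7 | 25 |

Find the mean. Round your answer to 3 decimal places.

4.611

Values: 2, 3, 4, 5, 6, 7
Σfx = 21×2 + 13×3 + 24×4 + 4×5 + 21×6 + 25×7 = 498
n = Σf = 108
Mean = 498 / 108 = 4.6111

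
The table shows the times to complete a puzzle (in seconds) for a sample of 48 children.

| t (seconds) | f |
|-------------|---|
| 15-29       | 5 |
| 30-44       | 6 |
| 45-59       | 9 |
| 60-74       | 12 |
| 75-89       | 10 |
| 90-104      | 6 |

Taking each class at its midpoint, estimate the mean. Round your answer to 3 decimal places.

Midpoints: 22, 37, 52, 67, 82, 97
Σfm = 5×22 + 6×37 + 9×52 + 12×67 + 10×82 + 6×97 = 3006
n = Σf = 48
Mean = 3006 / 48 = 62.6250

62.625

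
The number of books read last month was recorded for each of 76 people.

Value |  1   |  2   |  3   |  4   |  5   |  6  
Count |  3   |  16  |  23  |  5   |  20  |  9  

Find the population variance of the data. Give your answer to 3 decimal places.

2.120

Values: 1, 2, 3, 4, 5, 6
n = 76, Σfx = 278, mean = 3.6579
Σfx² = 1178
Σf(x − x̄)² = Σfx² − (Σfx)²/n = 1178 − 278²/76 = 161.1053
Population variance = 161.1053 / 76 = 2.1198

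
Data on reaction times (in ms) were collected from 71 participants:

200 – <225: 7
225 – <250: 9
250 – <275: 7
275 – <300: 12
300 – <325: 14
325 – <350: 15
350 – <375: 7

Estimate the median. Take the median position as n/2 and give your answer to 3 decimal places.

Cumulative frequencies: 7, 16, 23, 35, 49, 64, 71
n = 71; position = n/2 = 35.5.
This falls in the class 300 – <325: L = 300, F = 35, f = 14, h = 25.
Median ≈ 300 + ((35.5 − 35) / 14) × 25 = 300.8929

300.893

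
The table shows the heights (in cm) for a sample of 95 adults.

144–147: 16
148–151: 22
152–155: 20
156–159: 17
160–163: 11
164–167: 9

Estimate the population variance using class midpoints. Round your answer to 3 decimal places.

38.145

Midpoints: 145.5, 149.5, 153.5, 157.5, 161.5, 165.5
n = 95, Σfm = 14630.5, mean = 154.0053
Σfm² = 2256797.75
Σf(m − x̄)² = Σfm² − (Σfm)²/n = 2256797.75 − 14630.5²/95 = 3623.7474
Population variance = 3623.7474 / 95 = 38.1447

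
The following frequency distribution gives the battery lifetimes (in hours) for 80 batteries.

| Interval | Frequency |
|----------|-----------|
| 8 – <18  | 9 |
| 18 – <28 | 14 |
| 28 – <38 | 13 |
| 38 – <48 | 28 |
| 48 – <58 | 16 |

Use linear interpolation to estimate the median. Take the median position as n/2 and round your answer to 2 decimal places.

39.43

Cumulative frequencies: 9, 23, 36, 64, 80
n = 80; position = n/2 = 40.
This falls in the class 38 – <48: L = 38, F = 36, f = 28, h = 10.
Median ≈ 38 + ((40 − 36) / 28) × 10 = 39.4286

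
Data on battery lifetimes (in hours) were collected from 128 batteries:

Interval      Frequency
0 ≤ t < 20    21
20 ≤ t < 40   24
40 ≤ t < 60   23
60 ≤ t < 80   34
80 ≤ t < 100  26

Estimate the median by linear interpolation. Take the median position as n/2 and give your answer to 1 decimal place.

Cumulative frequencies: 21, 45, 68, 102, 128
n = 128; position = n/2 = 64.
This falls in the class 40 ≤ t < 60: L = 40, F = 45, f = 23, h = 20.
Median ≈ 40 + ((64 − 45) / 23) × 20 = 56.5217

56.5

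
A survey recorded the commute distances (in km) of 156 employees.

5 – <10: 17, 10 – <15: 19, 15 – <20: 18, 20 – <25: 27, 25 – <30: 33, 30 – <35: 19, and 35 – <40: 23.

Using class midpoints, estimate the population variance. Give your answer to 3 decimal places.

Midpoints: 7.5, 12.5, 17.5, 22.5, 27.5, 32.5, 37.5
n = 156, Σfm = 3675, mean = 23.5577
Σfm² = 100475
Σf(m − x̄)² = Σfm² − (Σfm)²/n = 100475 − 3675²/156 = 13900.4808
Population variance = 13900.4808 / 156 = 89.1056

89.106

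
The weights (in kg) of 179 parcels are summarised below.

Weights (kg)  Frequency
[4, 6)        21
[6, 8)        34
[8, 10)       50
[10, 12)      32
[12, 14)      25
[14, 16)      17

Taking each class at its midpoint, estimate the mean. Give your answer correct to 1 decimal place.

9.6

Midpoints: 5, 7, 9, 11, 13, 15
Σfm = 21×5 + 34×7 + 50×9 + 32×11 + 25×13 + 17×15 = 1725
n = Σf = 179
Mean = 1725 / 179 = 9.6369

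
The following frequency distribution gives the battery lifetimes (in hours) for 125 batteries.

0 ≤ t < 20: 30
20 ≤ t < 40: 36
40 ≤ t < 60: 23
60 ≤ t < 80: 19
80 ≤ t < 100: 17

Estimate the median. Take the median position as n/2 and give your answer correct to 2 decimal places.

38.06

Cumulative frequencies: 30, 66, 89, 108, 125
n = 125; position = n/2 = 62.5.
This falls in the class 20 ≤ t < 40: L = 20, F = 30, f = 36, h = 20.
Median ≈ 20 + ((62.5 − 30) / 36) × 20 = 38.0556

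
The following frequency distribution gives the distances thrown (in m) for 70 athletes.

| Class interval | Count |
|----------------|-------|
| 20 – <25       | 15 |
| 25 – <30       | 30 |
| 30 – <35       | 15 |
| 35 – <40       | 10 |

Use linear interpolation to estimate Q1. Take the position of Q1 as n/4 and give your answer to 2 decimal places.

25.42

Cumulative frequencies: 15, 45, 60, 70
n = 70; position = n/4 = 17.5.
This falls in the class 25 – <30: L = 25, F = 15, f = 30, h = 5.
Lower quartile ≈ 25 + ((17.5 − 15) / 30) × 5 = 25.4167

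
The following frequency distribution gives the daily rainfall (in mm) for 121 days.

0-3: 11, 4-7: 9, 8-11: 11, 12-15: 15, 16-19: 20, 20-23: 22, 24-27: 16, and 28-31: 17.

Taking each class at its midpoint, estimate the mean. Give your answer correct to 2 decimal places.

17.40

Midpoints: 1.5, 5.5, 9.5, 13.5, 17.5, 21.5, 25.5, 29.5
Σfm = 11×1.5 + 9×5.5 + 11×9.5 + 15×13.5 + 20×17.5 + 22×21.5 + 16×25.5 + 17×29.5 = 2105.5
n = Σf = 121
Mean = 2105.5 / 121 = 17.4008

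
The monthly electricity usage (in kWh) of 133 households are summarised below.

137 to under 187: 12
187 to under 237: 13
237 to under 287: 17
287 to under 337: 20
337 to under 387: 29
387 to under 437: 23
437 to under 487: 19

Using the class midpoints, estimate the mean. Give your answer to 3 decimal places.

Midpoints: 162, 212, 262, 312, 362, 412, 462
Σfm = 12×162 + 13×212 + 17×262 + 20×312 + 29×362 + 23×412 + 19×462 = 44146
n = Σf = 133
Mean = 44146 / 133 = 331.9248

331.925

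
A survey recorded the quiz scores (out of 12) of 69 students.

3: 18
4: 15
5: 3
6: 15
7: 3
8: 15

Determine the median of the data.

5

Cumulative frequencies: 18, 33, 36, 51, 54, 69
n = 69, so the median is the value in position (n+1)/2 = 35.
Position 35 falls at value 5.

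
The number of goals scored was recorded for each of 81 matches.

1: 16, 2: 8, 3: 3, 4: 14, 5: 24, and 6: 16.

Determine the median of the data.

Cumulative frequencies: 16, 24, 27, 41, 65, 81
n = 81, so the median is the value in position (n+1)/2 = 41.
Position 41 falls at value 4.

4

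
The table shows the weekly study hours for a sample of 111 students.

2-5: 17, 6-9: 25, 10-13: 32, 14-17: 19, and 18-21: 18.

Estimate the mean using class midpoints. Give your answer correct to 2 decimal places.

11.36

Midpoints: 3.5, 7.5, 11.5, 15.5, 19.5
Σfm = 17×3.5 + 25×7.5 + 32×11.5 + 19×15.5 + 18×19.5 = 1260.5
n = Σf = 111
Mean = 1260.5 / 111 = 11.3559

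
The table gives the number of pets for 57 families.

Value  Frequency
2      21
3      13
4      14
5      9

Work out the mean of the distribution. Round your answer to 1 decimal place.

3.2

Values: 2, 3, 4, 5
Σfx = 21×2 + 13×3 + 14×4 + 9×5 = 182
n = Σf = 57
Mean = 182 / 57 = 3.1930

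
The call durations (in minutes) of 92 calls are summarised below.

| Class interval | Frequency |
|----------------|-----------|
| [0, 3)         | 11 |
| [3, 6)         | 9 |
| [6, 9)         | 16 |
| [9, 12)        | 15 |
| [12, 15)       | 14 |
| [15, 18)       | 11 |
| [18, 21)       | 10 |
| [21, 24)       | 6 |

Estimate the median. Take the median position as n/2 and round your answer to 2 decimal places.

Cumulative frequencies: 11, 20, 36, 51, 65, 76, 86, 92
n = 92; position = n/2 = 46.
This falls in the class [9, 12): L = 9, F = 36, f = 15, h = 3.
Median ≈ 9 + ((46 − 36) / 15) × 3 = 11.0000

11.00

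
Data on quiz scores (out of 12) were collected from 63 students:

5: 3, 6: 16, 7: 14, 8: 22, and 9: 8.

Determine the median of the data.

Cumulative frequencies: 3, 19, 33, 55, 63
n = 63, so the median is the value in position (n+1)/2 = 32.
Position 32 falls at value 7.

7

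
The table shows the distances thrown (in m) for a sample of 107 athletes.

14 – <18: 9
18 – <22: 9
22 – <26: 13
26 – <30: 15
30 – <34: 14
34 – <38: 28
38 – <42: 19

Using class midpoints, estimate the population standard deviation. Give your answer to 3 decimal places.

7.563

Midpoints: 16, 20, 24, 28, 32, 36, 40
n = 107, Σfm = 3272, mean = 30.5794
Σfm² = 106176
Σf(m − x̄)² = Σfm² − (Σfm)²/n = 106176 − 3272²/107 = 6120.0748
Population variance = 6120.0748 / 107 = 57.1970
Standard deviation = √57.1970 = 7.5629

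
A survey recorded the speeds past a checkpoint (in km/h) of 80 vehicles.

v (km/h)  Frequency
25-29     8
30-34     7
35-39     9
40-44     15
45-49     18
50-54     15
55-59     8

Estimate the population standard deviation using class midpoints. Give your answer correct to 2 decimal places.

Midpoints: 27, 32, 37, 42, 47, 52, 57
n = 80, Σfm = 3485, mean = 43.5625
Σfm² = 158095
Σf(m − x̄)² = Σfm² − (Σfm)²/n = 158095 − 3485²/80 = 6279.6875
Population variance = 6279.6875 / 80 = 78.4961
Standard deviation = √78.4961 = 8.8598

8.86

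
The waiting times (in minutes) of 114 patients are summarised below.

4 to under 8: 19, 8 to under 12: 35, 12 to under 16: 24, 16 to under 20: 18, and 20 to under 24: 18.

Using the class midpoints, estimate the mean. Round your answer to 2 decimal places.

13.33

Midpoints: 6, 10, 14, 18, 22
Σfm = 19×6 + 35×10 + 24×14 + 18×18 + 18×22 = 1520
n = Σf = 114
Mean = 1520 / 114 = 13.3333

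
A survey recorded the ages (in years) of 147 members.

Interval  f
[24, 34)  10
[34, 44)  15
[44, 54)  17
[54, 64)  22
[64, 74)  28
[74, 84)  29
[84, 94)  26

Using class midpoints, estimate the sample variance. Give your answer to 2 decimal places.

Midpoints: 29, 39, 49, 59, 69, 79, 89
n = 147, Σfm = 9543, mean = 64.9184
Σfm² = 668867
Σf(m − x̄)² = Σfm² − (Σfm)²/n = 668867 − 9543²/147 = 49351.0204
Sample variance = 49351.0204 / 146 = 338.0207

338.02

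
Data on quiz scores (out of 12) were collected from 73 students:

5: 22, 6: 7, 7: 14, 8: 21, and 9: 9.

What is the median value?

7

Cumulative frequencies: 22, 29, 43, 64, 73
n = 73, so the median is the value in position (n+1)/2 = 37.
Position 37 falls at value 7.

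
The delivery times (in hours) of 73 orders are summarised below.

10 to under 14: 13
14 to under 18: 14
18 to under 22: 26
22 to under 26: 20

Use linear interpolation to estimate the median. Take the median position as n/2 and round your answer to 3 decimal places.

Cumulative frequencies: 13, 27, 53, 73
n = 73; position = n/2 = 36.5.
This falls in the class 18 to under 22: L = 18, F = 27, f = 26, h = 4.
Median ≈ 18 + ((36.5 − 27) / 26) × 4 = 19.4615

19.462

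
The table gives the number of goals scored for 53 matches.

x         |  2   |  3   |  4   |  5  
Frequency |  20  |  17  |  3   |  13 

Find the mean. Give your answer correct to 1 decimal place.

3.2

Values: 2, 3, 4, 5
Σfx = 20×2 + 17×3 + 3×4 + 13×5 = 168
n = Σf = 53
Mean = 168 / 53 = 3.1698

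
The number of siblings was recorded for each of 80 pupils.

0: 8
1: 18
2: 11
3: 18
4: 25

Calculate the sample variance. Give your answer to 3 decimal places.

Values: 0, 1, 2, 3, 4
n = 80, Σfx = 194, mean = 2.4250
Σfx² = 624
Σf(x − x̄)² = Σfx² − (Σfx)²/n = 624 − 194²/80 = 153.5500
Sample variance = 153.5500 / 79 = 1.9437

1.944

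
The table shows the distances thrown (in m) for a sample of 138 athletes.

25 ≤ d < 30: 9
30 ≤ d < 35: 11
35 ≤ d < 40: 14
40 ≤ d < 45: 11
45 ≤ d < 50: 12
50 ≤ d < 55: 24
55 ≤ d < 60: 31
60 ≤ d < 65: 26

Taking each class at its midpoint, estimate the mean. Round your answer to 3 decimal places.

Midpoints: 27.5, 32.5, 37.5, 42.5, 47.5, 52.5, 57.5, 62.5
Σfm = 9×27.5 + 11×32.5 + 14×37.5 + 11×42.5 + 12×47.5 + 24×52.5 + 31×57.5 + 26×62.5 = 6835
n = Σf = 138
Mean = 6835 / 138 = 49.5290

49.529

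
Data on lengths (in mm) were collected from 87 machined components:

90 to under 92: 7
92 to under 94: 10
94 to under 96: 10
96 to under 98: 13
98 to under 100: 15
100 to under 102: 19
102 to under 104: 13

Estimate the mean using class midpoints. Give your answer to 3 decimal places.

Midpoints: 91, 93, 95, 97, 99, 101, 103
Σfm = 7×91 + 10×93 + 10×95 + 13×97 + 15×99 + 19×101 + 13×103 = 8521
n = Σf = 87
Mean = 8521 / 87 = 97.9425

97.943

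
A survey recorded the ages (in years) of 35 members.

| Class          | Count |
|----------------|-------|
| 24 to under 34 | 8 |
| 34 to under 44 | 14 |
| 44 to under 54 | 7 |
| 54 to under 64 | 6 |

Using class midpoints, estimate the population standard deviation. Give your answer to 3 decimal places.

Midpoints: 29, 39, 49, 59
n = 35, Σfm = 1475, mean = 42.1429
Σfm² = 65715
Σf(m − x̄)² = Σfm² − (Σfm)²/n = 65715 − 1475²/35 = 3554.2857
Population variance = 3554.2857 / 35 = 101.5510
Standard deviation = √101.5510 = 10.0773

10.077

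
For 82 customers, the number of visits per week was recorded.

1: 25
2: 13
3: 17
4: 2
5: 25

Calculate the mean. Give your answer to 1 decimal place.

Values: 1, 2, 3, 4, 5
Σfx = 25×1 + 13×2 + 17×3 + 2×4 + 25×5 = 235
n = Σf = 82
Mean = 235 / 82 = 2.8659

2.9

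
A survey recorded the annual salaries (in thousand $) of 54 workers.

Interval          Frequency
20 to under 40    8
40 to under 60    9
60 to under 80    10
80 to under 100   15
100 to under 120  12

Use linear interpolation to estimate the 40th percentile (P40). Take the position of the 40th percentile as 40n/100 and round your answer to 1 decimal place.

Cumulative frequencies: 8, 17, 27, 42, 54
n = 54; position = 40n/100 = 21.6.
This falls in the class 60 to under 80: L = 60, F = 17, f = 10, h = 20.
40th percentile ≈ 60 + ((21.6 − 17) / 10) × 20 = 69.2000

69.2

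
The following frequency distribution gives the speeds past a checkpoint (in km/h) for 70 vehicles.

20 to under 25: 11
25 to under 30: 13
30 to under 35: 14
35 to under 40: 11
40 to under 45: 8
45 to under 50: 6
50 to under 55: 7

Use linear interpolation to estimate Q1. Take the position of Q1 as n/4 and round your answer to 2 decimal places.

Cumulative frequencies: 11, 24, 38, 49, 57, 63, 70
n = 70; position = n/4 = 17.5.
This falls in the class 25 to under 30: L = 25, F = 11, f = 13, h = 5.
Lower quartile ≈ 25 + ((17.5 − 11) / 13) × 5 = 27.5000

27.50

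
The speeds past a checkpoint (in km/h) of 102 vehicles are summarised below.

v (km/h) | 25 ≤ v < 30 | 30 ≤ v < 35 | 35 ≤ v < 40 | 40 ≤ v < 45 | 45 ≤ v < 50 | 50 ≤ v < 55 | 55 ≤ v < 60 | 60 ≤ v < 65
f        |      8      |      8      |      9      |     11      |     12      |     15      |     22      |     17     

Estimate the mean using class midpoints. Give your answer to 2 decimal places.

48.73

Midpoints: 27.5, 32.5, 37.5, 42.5, 47.5, 52.5, 57.5, 62.5
Σfm = 8×27.5 + 8×32.5 + 9×37.5 + 11×42.5 + 12×47.5 + 15×52.5 + 22×57.5 + 17×62.5 = 4970
n = Σf = 102
Mean = 4970 / 102 = 48.7255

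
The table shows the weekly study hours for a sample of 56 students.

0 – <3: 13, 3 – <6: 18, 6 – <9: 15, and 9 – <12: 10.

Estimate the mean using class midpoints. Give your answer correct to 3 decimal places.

5.679

Midpoints: 1.5, 4.5, 7.5, 10.5
Σfm = 13×1.5 + 18×4.5 + 15×7.5 + 10×10.5 = 318
n = Σf = 56
Mean = 318 / 56 = 5.6786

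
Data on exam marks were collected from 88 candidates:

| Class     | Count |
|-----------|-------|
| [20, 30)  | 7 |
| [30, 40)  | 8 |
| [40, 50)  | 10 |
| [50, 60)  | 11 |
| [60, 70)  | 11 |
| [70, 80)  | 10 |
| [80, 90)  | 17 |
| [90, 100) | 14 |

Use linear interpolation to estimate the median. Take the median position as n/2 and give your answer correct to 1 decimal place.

Cumulative frequencies: 7, 15, 25, 36, 47, 57, 74, 88
n = 88; position = n/2 = 44.
This falls in the class [60, 70): L = 60, F = 36, f = 11, h = 10.
Median ≈ 60 + ((44 − 36) / 11) × 10 = 67.2727

67.3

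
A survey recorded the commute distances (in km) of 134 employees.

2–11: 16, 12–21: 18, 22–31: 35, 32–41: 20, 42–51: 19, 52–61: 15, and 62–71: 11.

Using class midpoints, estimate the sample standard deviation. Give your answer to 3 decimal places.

Midpoints: 6.5, 16.5, 26.5, 36.5, 46.5, 56.5, 66.5
n = 134, Σfm = 4521, mean = 33.7388
Σfm² = 194411.5
Σf(m − x̄)² = Σfm² − (Σfm)²/n = 194411.5 − 4521²/134 = 41878.3582
Sample variance = 41878.3582 / 133 = 314.8749
Standard deviation = √314.8749 = 17.7447

17.745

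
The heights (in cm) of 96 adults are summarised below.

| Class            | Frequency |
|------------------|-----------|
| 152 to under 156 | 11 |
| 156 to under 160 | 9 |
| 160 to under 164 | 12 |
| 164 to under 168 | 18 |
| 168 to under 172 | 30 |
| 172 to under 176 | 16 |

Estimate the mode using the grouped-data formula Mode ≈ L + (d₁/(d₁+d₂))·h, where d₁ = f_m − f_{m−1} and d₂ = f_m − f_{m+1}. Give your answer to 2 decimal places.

Modal class: 168 to under 172 (highest frequency 30).
d₁ = 30 − 18 = 12, d₂ = 30 − 16 = 14
Mode ≈ 168 + (12/(12+14)) × 4 = 168 + 1.8462 = 169.8462

169.85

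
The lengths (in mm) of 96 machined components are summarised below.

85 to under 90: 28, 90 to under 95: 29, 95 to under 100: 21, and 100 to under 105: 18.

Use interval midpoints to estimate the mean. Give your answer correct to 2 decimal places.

Midpoints: 87.5, 92.5, 97.5, 102.5
Σfm = 28×87.5 + 29×92.5 + 21×97.5 + 18×102.5 = 9025
n = Σf = 96
Mean = 9025 / 96 = 94.0104

94.01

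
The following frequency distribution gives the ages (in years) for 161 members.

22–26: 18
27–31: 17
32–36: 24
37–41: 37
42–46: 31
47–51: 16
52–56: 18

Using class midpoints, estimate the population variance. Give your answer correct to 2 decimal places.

79.32

Midpoints: 24, 29, 34, 39, 44, 49, 54
n = 161, Σfm = 6304, mean = 39.1553
Σfm² = 259606
Σf(m − x̄)² = Σfm² − (Σfm)²/n = 259606 − 6304²/161 = 12771.1180
Population variance = 12771.1180 / 161 = 79.3237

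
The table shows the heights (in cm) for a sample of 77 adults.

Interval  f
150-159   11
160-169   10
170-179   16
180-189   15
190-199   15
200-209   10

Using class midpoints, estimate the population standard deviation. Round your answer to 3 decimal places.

Midpoints: 154.5, 164.5, 174.5, 184.5, 194.5, 204.5
n = 77, Σfm = 13866.5, mean = 180.0844
Σfm² = 2516639.25
Σf(m − x̄)² = Σfm² − (Σfm)²/n = 2516639.25 − 13866.5²/77 = 19498.7013
Population variance = 19498.7013 / 77 = 253.2299
Standard deviation = √253.2299 = 15.9132

15.913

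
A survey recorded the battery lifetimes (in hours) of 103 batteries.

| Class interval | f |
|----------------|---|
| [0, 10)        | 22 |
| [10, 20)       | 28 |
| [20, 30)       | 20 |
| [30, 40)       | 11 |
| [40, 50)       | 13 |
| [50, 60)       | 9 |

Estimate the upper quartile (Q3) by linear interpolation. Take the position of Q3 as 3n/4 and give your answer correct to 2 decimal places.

Cumulative frequencies: 22, 50, 70, 81, 94, 103
n = 103; position = 3n/4 = 77.25.
This falls in the class [30, 40): L = 30, F = 70, f = 11, h = 10.
Upper quartile ≈ 30 + ((77.25 − 70) / 11) × 10 = 36.5909

36.59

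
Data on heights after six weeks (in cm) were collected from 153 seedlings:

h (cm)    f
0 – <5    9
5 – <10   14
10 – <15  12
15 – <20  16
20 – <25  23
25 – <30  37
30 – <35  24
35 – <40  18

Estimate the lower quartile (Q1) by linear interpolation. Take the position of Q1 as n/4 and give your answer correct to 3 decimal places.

Cumulative frequencies: 9, 23, 35, 51, 74, 111, 135, 153
n = 153; position = n/4 = 38.25.
This falls in the class 15 – <20: L = 15, F = 35, f = 16, h = 5.
Lower quartile ≈ 15 + ((38.25 − 35) / 16) × 5 = 16.0156

16.016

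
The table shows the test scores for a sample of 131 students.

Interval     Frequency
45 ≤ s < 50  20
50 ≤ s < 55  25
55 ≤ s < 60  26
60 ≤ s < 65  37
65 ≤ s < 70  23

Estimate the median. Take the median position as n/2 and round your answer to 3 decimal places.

58.942

Cumulative frequencies: 20, 45, 71, 108, 131
n = 131; position = n/2 = 65.5.
This falls in the class 55 ≤ s < 60: L = 55, F = 45, f = 26, h = 5.
Median ≈ 55 + ((65.5 − 45) / 26) × 5 = 58.9423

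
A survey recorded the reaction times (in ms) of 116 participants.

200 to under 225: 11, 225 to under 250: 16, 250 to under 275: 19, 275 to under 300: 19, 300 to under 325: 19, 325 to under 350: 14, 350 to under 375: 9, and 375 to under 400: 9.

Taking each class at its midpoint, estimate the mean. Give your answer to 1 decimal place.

Midpoints: 212.5, 237.5, 262.5, 287.5, 312.5, 337.5, 362.5, 387.5
Σfm = 11×212.5 + 16×237.5 + 19×262.5 + 19×287.5 + 19×312.5 + 14×337.5 + 9×362.5 + 9×387.5 = 34000
n = Σf = 116
Mean = 34000 / 116 = 293.1034

293.1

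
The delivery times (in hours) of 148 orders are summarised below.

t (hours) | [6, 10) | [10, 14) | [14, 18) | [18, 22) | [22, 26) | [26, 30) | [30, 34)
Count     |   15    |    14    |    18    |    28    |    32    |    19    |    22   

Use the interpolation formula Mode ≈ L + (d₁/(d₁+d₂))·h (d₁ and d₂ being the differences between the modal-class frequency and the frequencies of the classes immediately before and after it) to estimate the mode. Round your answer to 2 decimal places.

Modal class: [22, 26) (highest frequency 32).
d₁ = 32 − 28 = 4, d₂ = 32 − 19 = 13
Mode ≈ 22 + (4/(4+13)) × 4 = 22 + 0.9412 = 22.9412

22.94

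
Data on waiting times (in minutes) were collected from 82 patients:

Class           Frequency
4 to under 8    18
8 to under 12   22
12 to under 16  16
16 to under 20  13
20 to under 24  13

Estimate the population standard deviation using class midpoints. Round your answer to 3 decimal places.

5.492

Midpoints: 6, 10, 14, 18, 22
n = 82, Σfm = 1072, mean = 13.0732
Σfm² = 16488
Σf(m − x̄)² = Σfm² − (Σfm)²/n = 16488 − 1072²/82 = 2473.5610
Population variance = 2473.5610 / 82 = 30.1654
Standard deviation = √30.1654 = 5.4923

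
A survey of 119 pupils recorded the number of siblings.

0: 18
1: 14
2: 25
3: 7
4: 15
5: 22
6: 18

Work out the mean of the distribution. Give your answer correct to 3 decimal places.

Values: 0, 1, 2, 3, 4, 5, 6
Σfx = 18×0 + 14×1 + 25×2 + 7×3 + 15×4 + 22×5 + 18×6 = 363
n = Σf = 119
Mean = 363 / 119 = 3.0504

3.050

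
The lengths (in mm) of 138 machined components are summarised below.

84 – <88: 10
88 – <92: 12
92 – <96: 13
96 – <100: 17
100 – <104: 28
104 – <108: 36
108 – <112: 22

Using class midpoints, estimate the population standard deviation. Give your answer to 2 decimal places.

7.22

Midpoints: 86, 90, 94, 98, 102, 106, 110
n = 138, Σfm = 13920, mean = 100.8696
Σfm² = 1411304
Σf(m − x̄)² = Σfm² − (Σfm)²/n = 1411304 − 13920²/138 = 7199.6522
Population variance = 7199.6522 / 138 = 52.1714
Standard deviation = √52.1714 = 7.2230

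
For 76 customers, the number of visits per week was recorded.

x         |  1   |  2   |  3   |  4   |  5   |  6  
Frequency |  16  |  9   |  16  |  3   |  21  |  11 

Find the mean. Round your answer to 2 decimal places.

3.49

Values: 1, 2, 3, 4, 5, 6
Σfx = 16×1 + 9×2 + 16×3 + 3×4 + 21×5 + 11×6 = 265
n = Σf = 76
Mean = 265 / 76 = 3.4868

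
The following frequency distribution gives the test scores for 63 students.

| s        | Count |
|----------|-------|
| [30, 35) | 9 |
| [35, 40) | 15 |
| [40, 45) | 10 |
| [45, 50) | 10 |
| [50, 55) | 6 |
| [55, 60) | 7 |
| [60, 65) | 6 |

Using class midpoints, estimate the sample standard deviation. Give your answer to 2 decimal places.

9.54

Midpoints: 32.5, 37.5, 42.5, 47.5, 52.5, 57.5, 62.5
n = 63, Σfm = 2847.5, mean = 45.1984
Σfm² = 134343.75
Σf(m − x̄)² = Σfm² − (Σfm)²/n = 134343.75 − 2847.5²/63 = 5641.2698
Sample variance = 5641.2698 / 62 = 90.9882
Standard deviation = √90.9882 = 9.5388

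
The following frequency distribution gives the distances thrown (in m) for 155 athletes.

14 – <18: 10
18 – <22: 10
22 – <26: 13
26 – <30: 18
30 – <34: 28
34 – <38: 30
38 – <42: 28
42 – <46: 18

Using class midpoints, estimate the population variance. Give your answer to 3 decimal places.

63.963

Midpoints: 16, 20, 24, 28, 32, 36, 40, 44
n = 155, Σfm = 5064, mean = 32.6710
Σfm² = 175360
Σf(m − x̄)² = Σfm² − (Σfm)²/n = 175360 − 5064²/155 = 9914.2194
Population variance = 9914.2194 / 155 = 63.9627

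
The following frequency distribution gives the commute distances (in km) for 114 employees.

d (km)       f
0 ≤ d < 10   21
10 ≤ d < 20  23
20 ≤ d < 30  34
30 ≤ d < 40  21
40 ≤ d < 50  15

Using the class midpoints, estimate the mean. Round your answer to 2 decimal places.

23.77

Midpoints: 5, 15, 25, 35, 45
Σfm = 21×5 + 23×15 + 34×25 + 21×35 + 15×45 = 2710
n = Σf = 114
Mean = 2710 / 114 = 23.7719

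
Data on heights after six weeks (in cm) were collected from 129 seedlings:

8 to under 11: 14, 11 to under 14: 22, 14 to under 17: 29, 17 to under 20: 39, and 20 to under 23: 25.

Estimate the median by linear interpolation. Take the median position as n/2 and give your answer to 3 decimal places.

Cumulative frequencies: 14, 36, 65, 104, 129
n = 129; position = n/2 = 64.5.
This falls in the class 14 to under 17: L = 14, F = 36, f = 29, h = 3.
Median ≈ 14 + ((64.5 − 36) / 29) × 3 = 16.9483

16.948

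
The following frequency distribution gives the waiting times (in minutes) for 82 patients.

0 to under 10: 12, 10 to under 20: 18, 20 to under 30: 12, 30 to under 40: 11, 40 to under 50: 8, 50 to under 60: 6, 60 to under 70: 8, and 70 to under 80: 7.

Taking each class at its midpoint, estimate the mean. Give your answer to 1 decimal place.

Midpoints: 5, 15, 25, 35, 45, 55, 65, 75
Σfm = 12×5 + 18×15 + 12×25 + 11×35 + 8×45 + 6×55 + 8×65 + 7×75 = 2750
n = Σf = 82
Mean = 2750 / 82 = 33.5366

33.5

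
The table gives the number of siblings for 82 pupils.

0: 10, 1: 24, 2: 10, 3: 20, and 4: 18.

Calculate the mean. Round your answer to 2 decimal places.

2.15

Values: 0, 1, 2, 3, 4
Σfx = 10×0 + 24×1 + 10×2 + 20×3 + 18×4 = 176
n = Σf = 82
Mean = 176 / 82 = 2.1463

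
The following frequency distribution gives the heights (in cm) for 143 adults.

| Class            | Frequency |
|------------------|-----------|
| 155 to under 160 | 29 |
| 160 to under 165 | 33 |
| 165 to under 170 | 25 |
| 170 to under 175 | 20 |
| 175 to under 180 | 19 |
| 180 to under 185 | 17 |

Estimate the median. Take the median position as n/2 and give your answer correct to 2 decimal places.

166.90

Cumulative frequencies: 29, 62, 87, 107, 126, 143
n = 143; position = n/2 = 71.5.
This falls in the class 165 to under 170: L = 165, F = 62, f = 25, h = 5.
Median ≈ 165 + ((71.5 − 62) / 25) × 5 = 166.9000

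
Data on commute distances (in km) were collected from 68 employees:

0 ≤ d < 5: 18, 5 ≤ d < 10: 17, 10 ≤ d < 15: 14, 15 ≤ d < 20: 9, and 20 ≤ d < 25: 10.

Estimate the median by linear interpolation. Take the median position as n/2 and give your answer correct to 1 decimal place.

9.7

Cumulative frequencies: 18, 35, 49, 58, 68
n = 68; position = n/2 = 34.
This falls in the class 5 ≤ d < 10: L = 5, F = 18, f = 17, h = 5.
Median ≈ 5 + ((34 − 18) / 17) × 5 = 9.7059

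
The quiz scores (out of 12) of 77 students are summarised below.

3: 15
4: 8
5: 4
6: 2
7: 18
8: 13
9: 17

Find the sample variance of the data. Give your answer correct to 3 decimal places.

Values: 3, 4, 5, 6, 7, 8, 9
n = 77, Σfx = 492, mean = 6.3896
Σfx² = 3526
Σf(x − x̄)² = Σfx² − (Σfx)²/n = 3526 − 492²/77 = 382.3117
Sample variance = 382.3117 / 76 = 5.0304

5.030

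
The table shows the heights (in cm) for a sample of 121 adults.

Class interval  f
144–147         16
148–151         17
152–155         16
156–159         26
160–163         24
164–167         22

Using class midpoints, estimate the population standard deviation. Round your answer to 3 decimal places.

Midpoints: 145.5, 149.5, 153.5, 157.5, 161.5, 165.5
n = 121, Σfm = 18937.5, mean = 156.5083
Σfm² = 2969196.25
Σf(m − x̄)² = Σfm² − (Σfm)²/n = 2969196.25 − 18937.5²/121 = 5320.9917
Population variance = 5320.9917 / 121 = 43.9751
Standard deviation = √43.9751 = 6.6314

6.631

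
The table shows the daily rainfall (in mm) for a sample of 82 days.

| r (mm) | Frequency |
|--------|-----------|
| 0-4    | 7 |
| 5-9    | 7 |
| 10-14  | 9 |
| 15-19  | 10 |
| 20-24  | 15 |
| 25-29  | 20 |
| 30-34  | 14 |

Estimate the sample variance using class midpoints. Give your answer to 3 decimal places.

Midpoints: 2, 7, 12, 17, 22, 27, 32
n = 82, Σfm = 1659, mean = 20.2317
Σfm² = 40733
Σf(m − x̄)² = Σfm² − (Σfm)²/n = 40733 − 1659²/82 = 7168.5976
Sample variance = 7168.5976 / 81 = 88.5012

88.501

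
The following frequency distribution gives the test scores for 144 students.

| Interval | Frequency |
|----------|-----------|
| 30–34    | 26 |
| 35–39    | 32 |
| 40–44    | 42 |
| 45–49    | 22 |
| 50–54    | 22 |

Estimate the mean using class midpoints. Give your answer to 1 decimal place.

Midpoints: 32, 37, 42, 47, 52
Σfm = 26×32 + 32×37 + 42×42 + 22×47 + 22×52 = 5958
n = Σf = 144
Mean = 5958 / 144 = 41.3750

41.4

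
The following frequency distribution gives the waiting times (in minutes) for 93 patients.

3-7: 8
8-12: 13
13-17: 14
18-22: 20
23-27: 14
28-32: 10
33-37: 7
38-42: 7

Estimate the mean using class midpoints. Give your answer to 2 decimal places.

Midpoints: 5, 10, 15, 20, 25, 30, 35, 40
Σfm = 8×5 + 13×10 + 14×15 + 20×20 + 14×25 + 10×30 + 7×35 + 7×40 = 1955
n = Σf = 93
Mean = 1955 / 93 = 21.0215

21.02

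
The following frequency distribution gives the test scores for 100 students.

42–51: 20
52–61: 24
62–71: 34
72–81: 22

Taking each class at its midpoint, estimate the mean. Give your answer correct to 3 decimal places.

62.300

Midpoints: 46.5, 56.5, 66.5, 76.5
Σfm = 20×46.5 + 24×56.5 + 34×66.5 + 22×76.5 = 6230
n = Σf = 100
Mean = 6230 / 100 = 62.3000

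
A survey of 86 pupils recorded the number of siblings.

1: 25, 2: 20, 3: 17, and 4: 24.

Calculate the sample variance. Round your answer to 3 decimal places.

Values: 1, 2, 3, 4
n = 86, Σfx = 212, mean = 2.4651
Σfx² = 642
Σf(x − x̄)² = Σfx² − (Σfx)²/n = 642 − 212²/86 = 119.3953
Sample variance = 119.3953 / 85 = 1.4047

1.405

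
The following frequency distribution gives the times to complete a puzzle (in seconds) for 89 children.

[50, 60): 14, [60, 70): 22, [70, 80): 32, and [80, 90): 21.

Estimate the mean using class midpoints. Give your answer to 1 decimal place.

Midpoints: 55, 65, 75, 85
Σfm = 14×55 + 22×65 + 32×75 + 21×85 = 6385
n = Σf = 89
Mean = 6385 / 89 = 71.7416

71.7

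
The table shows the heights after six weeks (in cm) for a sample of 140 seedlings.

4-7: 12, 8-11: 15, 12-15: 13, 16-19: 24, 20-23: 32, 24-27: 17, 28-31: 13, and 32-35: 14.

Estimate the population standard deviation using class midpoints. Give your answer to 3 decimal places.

8.099

Midpoints: 5.5, 9.5, 13.5, 17.5, 21.5, 25.5, 29.5, 33.5
n = 140, Σfm = 2778, mean = 19.8429
Σfm² = 64307
Σf(m − x̄)² = Σfm² − (Σfm)²/n = 64307 − 2778²/140 = 9183.5429
Population variance = 9183.5429 / 140 = 65.5967
Standard deviation = √65.5967 = 8.0992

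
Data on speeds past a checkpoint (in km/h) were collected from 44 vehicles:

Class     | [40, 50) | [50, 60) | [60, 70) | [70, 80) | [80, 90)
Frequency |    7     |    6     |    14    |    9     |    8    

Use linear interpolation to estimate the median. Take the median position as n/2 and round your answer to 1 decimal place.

66.4

Cumulative frequencies: 7, 13, 27, 36, 44
n = 44; position = n/2 = 22.
This falls in the class [60, 70): L = 60, F = 13, f = 14, h = 10.
Median ≈ 60 + ((22 − 13) / 14) × 10 = 66.4286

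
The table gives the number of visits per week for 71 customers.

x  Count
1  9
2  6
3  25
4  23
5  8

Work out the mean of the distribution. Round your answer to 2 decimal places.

3.21

Values: 1, 2, 3, 4, 5
Σfx = 9×1 + 6×2 + 25×3 + 23×4 + 8×5 = 228
n = Σf = 71
Mean = 228 / 71 = 3.2113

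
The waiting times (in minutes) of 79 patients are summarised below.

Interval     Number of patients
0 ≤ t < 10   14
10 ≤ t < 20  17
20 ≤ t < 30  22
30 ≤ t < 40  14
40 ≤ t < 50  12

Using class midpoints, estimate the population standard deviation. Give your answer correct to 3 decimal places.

Midpoints: 5, 15, 25, 35, 45
n = 79, Σfm = 1905, mean = 24.1139
Σfm² = 59375
Σf(m − x̄)² = Σfm² − (Σfm)²/n = 59375 − 1905²/79 = 13437.9747
Population variance = 13437.9747 / 79 = 170.1009
Standard deviation = √170.1009 = 13.0423

13.042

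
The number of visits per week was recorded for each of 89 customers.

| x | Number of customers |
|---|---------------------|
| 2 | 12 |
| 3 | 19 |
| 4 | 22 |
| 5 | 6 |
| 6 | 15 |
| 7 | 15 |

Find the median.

Cumulative frequencies: 12, 31, 53, 59, 74, 89
n = 89, so the median is the value in position (n+1)/2 = 45.
Position 45 falls at value 4.

4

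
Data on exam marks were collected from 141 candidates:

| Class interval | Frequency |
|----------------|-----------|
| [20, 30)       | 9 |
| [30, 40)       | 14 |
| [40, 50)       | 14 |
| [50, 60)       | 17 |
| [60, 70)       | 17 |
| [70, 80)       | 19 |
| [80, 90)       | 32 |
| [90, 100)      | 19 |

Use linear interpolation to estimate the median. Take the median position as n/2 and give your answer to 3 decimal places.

69.706

Cumulative frequencies: 9, 23, 37, 54, 71, 90, 122, 141
n = 141; position = n/2 = 70.5.
This falls in the class [60, 70): L = 60, F = 54, f = 17, h = 10.
Median ≈ 60 + ((70.5 − 54) / 17) × 10 = 69.7059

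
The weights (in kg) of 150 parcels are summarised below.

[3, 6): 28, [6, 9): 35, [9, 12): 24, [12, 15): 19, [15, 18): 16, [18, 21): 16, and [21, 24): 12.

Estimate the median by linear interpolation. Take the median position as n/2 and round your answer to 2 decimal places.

10.50

Cumulative frequencies: 28, 63, 87, 106, 122, 138, 150
n = 150; position = n/2 = 75.
This falls in the class [9, 12): L = 9, F = 63, f = 24, h = 3.
Median ≈ 9 + ((75 − 63) / 24) × 3 = 10.5000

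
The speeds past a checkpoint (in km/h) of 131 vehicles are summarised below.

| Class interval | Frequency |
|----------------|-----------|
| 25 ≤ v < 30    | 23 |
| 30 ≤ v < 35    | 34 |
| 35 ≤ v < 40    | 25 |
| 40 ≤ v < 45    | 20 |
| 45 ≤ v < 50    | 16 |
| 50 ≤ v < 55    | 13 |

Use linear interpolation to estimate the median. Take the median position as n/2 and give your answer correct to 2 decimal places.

36.70

Cumulative frequencies: 23, 57, 82, 102, 118, 131
n = 131; position = n/2 = 65.5.
This falls in the class 35 ≤ v < 40: L = 35, F = 57, f = 25, h = 5.
Median ≈ 35 + ((65.5 − 57) / 25) × 5 = 36.7000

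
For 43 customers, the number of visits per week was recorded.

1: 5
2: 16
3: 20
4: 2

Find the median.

Cumulative frequencies: 5, 21, 41, 43
n = 43, so the median is the value in position (n+1)/2 = 22.
Position 22 falls at value 3.

3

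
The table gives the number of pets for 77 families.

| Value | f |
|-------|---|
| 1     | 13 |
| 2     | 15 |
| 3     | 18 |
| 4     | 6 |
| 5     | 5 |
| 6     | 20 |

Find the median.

3

Cumulative frequencies: 13, 28, 46, 52, 57, 77
n = 77, so the median is the value in position (n+1)/2 = 39.
Position 39 falls at value 3.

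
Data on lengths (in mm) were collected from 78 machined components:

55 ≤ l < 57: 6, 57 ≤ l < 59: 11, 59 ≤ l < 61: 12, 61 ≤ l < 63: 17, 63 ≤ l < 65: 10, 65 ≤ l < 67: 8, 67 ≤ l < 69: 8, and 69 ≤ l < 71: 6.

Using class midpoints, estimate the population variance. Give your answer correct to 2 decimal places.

16.09

Midpoints: 56, 58, 60, 62, 64, 66, 68, 70
n = 78, Σfm = 4880, mean = 62.5641
Σfm² = 306568
Σf(m − x̄)² = Σfm² − (Σfm)²/n = 306568 − 4880²/78 = 1255.1795
Population variance = 1255.1795 / 78 = 16.0920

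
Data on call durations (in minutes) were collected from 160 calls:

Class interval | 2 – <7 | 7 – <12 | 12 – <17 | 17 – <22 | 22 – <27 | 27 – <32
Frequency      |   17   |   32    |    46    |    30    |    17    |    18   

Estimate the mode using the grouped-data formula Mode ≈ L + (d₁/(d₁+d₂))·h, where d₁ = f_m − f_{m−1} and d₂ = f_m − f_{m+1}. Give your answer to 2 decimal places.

14.33

Modal class: 12 – <17 (highest frequency 46).
d₁ = 46 − 32 = 14, d₂ = 46 − 30 = 16
Mode ≈ 12 + (14/(14+16)) × 5 = 12 + 2.3333 = 14.3333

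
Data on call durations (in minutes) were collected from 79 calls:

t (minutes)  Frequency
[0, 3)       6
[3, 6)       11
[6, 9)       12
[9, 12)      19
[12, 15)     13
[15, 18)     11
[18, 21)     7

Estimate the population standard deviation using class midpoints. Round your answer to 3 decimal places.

5.117

Midpoints: 1.5, 4.5, 7.5, 10.5, 13.5, 16.5, 19.5
n = 79, Σfm = 841.5, mean = 10.6519
Σfm² = 11031.75
Σf(m − x̄)² = Σfm² − (Σfm)²/n = 11031.75 − 841.5²/79 = 2068.1772
Population variance = 2068.1772 / 79 = 26.1795
Standard deviation = √26.1795 = 5.1166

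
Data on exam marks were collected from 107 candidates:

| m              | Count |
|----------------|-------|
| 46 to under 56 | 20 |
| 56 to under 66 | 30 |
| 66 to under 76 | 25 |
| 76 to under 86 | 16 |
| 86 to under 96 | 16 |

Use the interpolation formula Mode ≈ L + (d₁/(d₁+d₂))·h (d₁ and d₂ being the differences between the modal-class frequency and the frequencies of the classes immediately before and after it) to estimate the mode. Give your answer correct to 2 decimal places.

62.67

Modal class: 56 to under 66 (highest frequency 30).
d₁ = 30 − 20 = 10, d₂ = 30 − 25 = 5
Mode ≈ 56 + (10/(10+5)) × 10 = 56 + 6.6667 = 62.6667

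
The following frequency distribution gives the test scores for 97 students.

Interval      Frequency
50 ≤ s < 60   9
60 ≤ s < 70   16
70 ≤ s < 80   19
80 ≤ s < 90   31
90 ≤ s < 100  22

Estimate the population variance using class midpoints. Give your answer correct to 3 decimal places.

158.423

Midpoints: 55, 65, 75, 85, 95
n = 97, Σfm = 7685, mean = 79.2268
Σfm² = 624225
Σf(m − x̄)² = Σfm² − (Σfm)²/n = 624225 − 7685²/97 = 15367.0103
Population variance = 15367.0103 / 97 = 158.4228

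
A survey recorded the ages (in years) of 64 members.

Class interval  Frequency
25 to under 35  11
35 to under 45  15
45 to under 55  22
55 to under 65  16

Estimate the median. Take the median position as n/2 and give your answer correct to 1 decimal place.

Cumulative frequencies: 11, 26, 48, 64
n = 64; position = n/2 = 32.
This falls in the class 45 to under 55: L = 45, F = 26, f = 22, h = 10.
Median ≈ 45 + ((32 − 26) / 22) × 10 = 47.7273

47.7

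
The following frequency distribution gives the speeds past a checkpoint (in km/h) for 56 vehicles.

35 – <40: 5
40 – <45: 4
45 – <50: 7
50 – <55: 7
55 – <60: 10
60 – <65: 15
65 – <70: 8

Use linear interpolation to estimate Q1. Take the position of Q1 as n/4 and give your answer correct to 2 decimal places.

48.57

Cumulative frequencies: 5, 9, 16, 23, 33, 48, 56
n = 56; position = n/4 = 14.
This falls in the class 45 – <50: L = 45, F = 9, f = 7, h = 5.
Lower quartile ≈ 45 + ((14 − 9) / 7) × 5 = 48.5714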